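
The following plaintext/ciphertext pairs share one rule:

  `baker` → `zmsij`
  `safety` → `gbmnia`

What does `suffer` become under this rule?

Read the word backwards and shift each letter +8.
Applying it to suffer: reverse → reffus; then shift: r+8=z, e+8=m, f+8=n, f+8=n, u+8=c, s+8=a.

zmnnca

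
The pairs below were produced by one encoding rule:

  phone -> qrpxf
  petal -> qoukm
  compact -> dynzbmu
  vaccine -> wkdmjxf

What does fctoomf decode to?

Shifts by position in phone: pos 0: p→q (+1), pos 1: h→r (+10), pos 2: o→p (+1), pos 3: n→x (+10) — repeating every 2. It's a Vigenère-style cipher with numeric key [1,10]: position i shifts by key[i mod 2].
Reversing it on fctoomf: f−1=e, c−10=s, t−1=s, o−10=e, o−1=n, m−10=c, f−1=e.

essence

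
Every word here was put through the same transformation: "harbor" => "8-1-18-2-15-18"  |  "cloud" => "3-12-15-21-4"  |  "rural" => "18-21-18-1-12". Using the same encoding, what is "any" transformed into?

1-14-25

h is letter #8 and maps to 8: an offset of 0. Each letter is replaced by its alphabet position (a=1, b=2, …, z=26).
Applying it to any: a=1→1, n=14→14, y=25→25.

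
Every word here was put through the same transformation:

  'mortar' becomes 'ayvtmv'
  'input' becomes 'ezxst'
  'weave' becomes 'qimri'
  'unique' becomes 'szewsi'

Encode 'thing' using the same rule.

tfezg

m(12)→a(0) and o(14)→y(24) fit y≡25x+12 (mod 26); the inverse of 25 mod 26 is 25. This is an affine cipher: with a=0,…,z=25, each position x becomes (25x+12) mod 26.
On thing: t(19)→25·19+12≡19=t; h(7)→25·7+12≡5=f; i(8)→25·8+12≡4=e; n(13)→25·13+12≡25=z; g(6)→25·6+12≡6=g (all mod 26).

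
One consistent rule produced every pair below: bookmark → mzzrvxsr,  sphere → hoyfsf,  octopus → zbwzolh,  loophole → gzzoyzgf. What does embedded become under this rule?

b(1)→m(12) and o(14)→z(25) fit y≡15x+23 (mod 26); the inverse of 15 mod 26 is 7. Treating letters as 0–25, the rule is x ↦ 15x + 23 (mod 26).
Applying it to embedded: e(4)→15·4+23≡5=f; m(12)→15·12+23≡21=v; b(1)→15·1+23≡12=m; e(4)→15·4+23≡5=f; d(3)→15·3+23≡16=q; d(3)→15·3+23≡16=q; e(4)→15·4+23≡5=f; d(3)→15·3+23≡16=q (all mod 26).

fvmfqqfq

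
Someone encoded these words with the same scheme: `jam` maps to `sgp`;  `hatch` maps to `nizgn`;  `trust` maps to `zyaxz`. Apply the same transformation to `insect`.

The output letters match the input read backwards, each shifted +6: jam reversed is maj. Two steps: reverse the string, then apply a Caesar shift of +6.
Applying it to insect: reverse → tcesni; then shift: t+6=z, c+6=i, e+6=k, s+6=y, n+6=t, i+6=o.

zikyto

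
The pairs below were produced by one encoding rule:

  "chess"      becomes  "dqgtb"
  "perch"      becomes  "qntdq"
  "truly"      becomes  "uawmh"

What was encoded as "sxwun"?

route

Shifts by position in chess: pos 0: c→d (+1), pos 1: h→q (+9), pos 2: e→g (+2), pos 3: s→t (+1), pos 4: s→b (+9) — repeating every 3. It's a Vigenère-style cipher with numeric key [1,9,2]: position i shifts by key[i mod 3].
Decoding sxwun: s−1=r, x−9=o, w−2=u, u−1=t, n−9=e.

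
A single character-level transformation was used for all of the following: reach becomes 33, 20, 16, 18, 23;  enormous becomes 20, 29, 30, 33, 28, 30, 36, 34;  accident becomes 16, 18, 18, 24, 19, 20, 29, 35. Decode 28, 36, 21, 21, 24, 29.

r is letter #18 and maps to 33: an offset of 15. Letters become their 1-based position plus 15 (so a→16, b→17, …).
Undoing it on 28, 36, 21, 21, 24, 29: 28→(28−15)÷1=13=m, 36→(36−15)÷1=21=u, 21→(21−15)÷1=6=f, 21→(21−15)÷1=6=f, 24→(24−15)÷1=9=i, 29→(29−15)÷1=14=n.

muffin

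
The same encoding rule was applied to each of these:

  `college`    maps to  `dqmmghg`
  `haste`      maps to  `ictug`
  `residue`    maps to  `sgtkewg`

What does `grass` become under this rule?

The shift depends on letter class: consonant c→d is +1, but vowel o→q is +2. Vowels shift forward by 2 and consonants shift forward by 1.
On grass: g(cons)+1=h, r(cons)+1=s, a(vowel)+2=c, s(cons)+1=t, s(cons)+1=t.

hsctt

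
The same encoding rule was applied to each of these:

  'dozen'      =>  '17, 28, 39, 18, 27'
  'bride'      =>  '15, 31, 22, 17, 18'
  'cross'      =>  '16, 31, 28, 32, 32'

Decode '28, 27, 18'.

Letters become their 1-based position plus 13 (so a→14, b→15, …).
Decoding 28, 27, 18: 28→(28−13)÷1=15=o, 27→(27−13)÷1=14=n, 18→(18−13)÷1=5=e.

one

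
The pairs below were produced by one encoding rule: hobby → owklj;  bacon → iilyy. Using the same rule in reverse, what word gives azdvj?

truly

In hobby: h→o is +7, o→w is +8, b→k is +9, b→l is +10 — the shift increases by 1 each position. Each letter shifts forward by (position + 7), i.e. 7, 8, 9, … — the shift grows by one for each successive letter.
Undoing it on azdvj: a−7=t, z−8=r, d−9=u, v−10=l, j−11=y.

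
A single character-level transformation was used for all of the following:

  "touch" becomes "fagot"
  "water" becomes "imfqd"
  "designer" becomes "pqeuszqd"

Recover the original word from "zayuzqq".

Compare letters: t→f is +12, o→a is +12, u→g is +12 — a constant shift. It's a constant shift of +12 (ROT12).
Undoing it on zayuzqq: z−12=n, a−12=o, y−12=m, u−12=i, z−12=n, q−12=e, q−12=e.

nominee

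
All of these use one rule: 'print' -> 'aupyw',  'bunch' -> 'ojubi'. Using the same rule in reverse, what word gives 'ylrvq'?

joker

The output letters match the input read backwards, each shifted +7: print reversed is tnirp. Read the word backwards and shift each letter +7.
Reversing it on ylrvq: shift back: y−7=r, l−7=e, r−7=k, v−7=o, q−7=j → rekoj; then reverse → joker.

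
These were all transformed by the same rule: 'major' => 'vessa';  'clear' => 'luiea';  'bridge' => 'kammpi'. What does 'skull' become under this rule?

Two shifts are in play — +4 for a/e/i/o/u, +9 for every other letter.
For skull: s(cons)+9=b, k(cons)+9=t, u(vowel)+4=y, l(cons)+9=u, l(cons)+9=u.

btyuu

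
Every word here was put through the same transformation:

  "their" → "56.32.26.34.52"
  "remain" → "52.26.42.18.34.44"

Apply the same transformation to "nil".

44.34.40

t(#20)→56 and h(#8)→32: differences scale by 2, so n = 2·pos + 16. Each letter becomes 2×(its alphabet position, a=1..z=26) + 16.
For nil: n=14→44, i=9→34, l=12→40.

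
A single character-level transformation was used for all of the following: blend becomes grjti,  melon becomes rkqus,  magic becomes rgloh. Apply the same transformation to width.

The shifts repeat in a cycle of length 2: positions 0,1,… shift by +5, +6, then the pattern repeats.
For width: w+5=b, i+6=o, d+5=i, t+6=z, h+5=m.

boizm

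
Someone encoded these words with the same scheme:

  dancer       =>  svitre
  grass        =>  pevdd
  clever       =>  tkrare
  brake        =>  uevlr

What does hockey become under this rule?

d(3)→s(18) and a(0)→v(21) fit y≡25x+21 (mod 26); the inverse of 25 mod 26 is 25. This is an affine cipher: with a=0,…,z=25, each position x becomes (25x+21) mod 26.
Applying it to hockey: h(7)→25·7+21≡14=o; o(14)→25·14+21≡7=h; c(2)→25·2+21≡19=t; k(10)→25·10+21≡11=l; e(4)→25·4+21≡17=r; y(24)→25·24+21≡23=x (all mod 26).

ohtlrx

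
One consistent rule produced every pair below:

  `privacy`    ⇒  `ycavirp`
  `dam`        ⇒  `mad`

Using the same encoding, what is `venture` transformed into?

The word is simply reversed.
Applying it to venture: reverse → erutnev.

erutnev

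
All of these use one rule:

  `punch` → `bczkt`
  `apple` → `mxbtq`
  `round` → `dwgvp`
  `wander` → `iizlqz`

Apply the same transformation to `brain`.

Shifts by position in punch: pos 0: p→b (+12), pos 1: u→c (+8), pos 2: n→z (+12), pos 3: c→k (+8) — repeating every 2. It's a Vigenère-style cipher with numeric key [12,8]: position i shifts by key[i mod 2].
Applying it to brain: b+12=n, r+8=z, a+12=m, i+8=q, n+12=z.

nzmqz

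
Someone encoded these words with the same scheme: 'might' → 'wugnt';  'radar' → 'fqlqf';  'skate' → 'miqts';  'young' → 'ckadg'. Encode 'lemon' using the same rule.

m(12)→w(22) and i(8)→u(20) fit y≡7x+16 (mod 26); the inverse of 7 mod 26 is 15. This is an affine cipher: with a=0,…,z=25, each position x becomes (7x+16) mod 26.
For lemon: l(11)→7·11+16≡15=p; e(4)→7·4+16≡18=s; m(12)→7·12+16≡22=w; o(14)→7·14+16≡10=k; n(13)→7·13+16≡3=d (all mod 26).

pswkd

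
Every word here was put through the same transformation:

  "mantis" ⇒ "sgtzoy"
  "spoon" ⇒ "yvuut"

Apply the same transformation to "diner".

jotkx

Every letter moves 6 places later in the alphabet, wrapping around z→a.
Applying it to diner: d+6=j, i+6=o, n+6=t, e+6=k, r+6=x.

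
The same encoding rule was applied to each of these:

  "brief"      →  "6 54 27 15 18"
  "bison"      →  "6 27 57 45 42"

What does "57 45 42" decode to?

son

With a=1..z=26, the number is 3·pos.
Undoing it on 57 45 42: 57→(57−0)÷3=19=s, 45→(45−0)÷3=15=o, 42→(42−0)÷3=14=n.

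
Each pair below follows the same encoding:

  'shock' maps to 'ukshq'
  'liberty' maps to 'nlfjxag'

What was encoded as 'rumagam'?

private

In shock: s→u is +2, h→k is +3, o→s is +4, c→h is +5 — the shift increases by 1 each position. Letter i (0-indexed) is shifted by i+2, so successive shifts are 2, 3, 4, ….
Decoding rumagam: r−2=p, u−3=r, m−4=i, a−5=v, g−6=a, a−7=t, m−8=e.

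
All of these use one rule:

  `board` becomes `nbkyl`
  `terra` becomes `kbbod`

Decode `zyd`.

The output letters match the input read backwards, each shifted +10: board reversed is draob. Read the word backwards and shift each letter +10.
Undoing it on zyd: shift back: z−10=p, y−10=o, d−10=t → pot; then reverse → top.

top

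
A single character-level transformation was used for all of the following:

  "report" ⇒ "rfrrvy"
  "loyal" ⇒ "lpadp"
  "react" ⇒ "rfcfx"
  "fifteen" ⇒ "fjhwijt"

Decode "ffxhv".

Each letter shifts forward by its position index (0, 1, 2, …) — the shift grows by one for each successive letter.
Reversing it on ffxhv: f−0=f, f−1=e, x−2=v, h−3=e, v−4=r.

fever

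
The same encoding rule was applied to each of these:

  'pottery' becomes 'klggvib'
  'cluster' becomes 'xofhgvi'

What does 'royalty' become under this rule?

ilbzogb

Each pair mirrors across the alphabet (p↔k, o↔l, t↔g): positions sum to 25. This is the alphabet-reversal cipher (Atbash): a becomes z, b becomes y, etc.
On royalty: r↔i, o↔l, y↔b, a↔z, l↔o, t↔g, y↔b.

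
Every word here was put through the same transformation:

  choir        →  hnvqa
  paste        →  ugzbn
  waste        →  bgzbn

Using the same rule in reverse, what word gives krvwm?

Letter i (0-indexed) is shifted by i+5, so successive shifts are 5, 6, 7, ….
Undoing it on krvwm: k−5=f, r−6=l, v−7=o, w−8=o, m−9=d.

flood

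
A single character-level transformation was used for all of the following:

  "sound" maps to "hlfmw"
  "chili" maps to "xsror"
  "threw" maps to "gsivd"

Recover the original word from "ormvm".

Each pair mirrors across the alphabet (s↔h, o↔l, u↔f): positions sum to 25. Each letter is replaced by its mirror in the alphabet: a↔z, b↔y, c↔x, and so on (the Atbash cipher).
Reversing it on ormvm: o↔l, r↔i, m↔n, v↔e, m↔n.

linen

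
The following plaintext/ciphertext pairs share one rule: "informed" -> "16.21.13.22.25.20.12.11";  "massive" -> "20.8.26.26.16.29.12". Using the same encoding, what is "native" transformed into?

21.8.27.16.29.12

Letters become their 1-based position plus 7 (so a→8, b→9, …).
Applying it to native: n=14→21, a=1→8, t=20→27, i=9→16, v=22→29, e=5→12.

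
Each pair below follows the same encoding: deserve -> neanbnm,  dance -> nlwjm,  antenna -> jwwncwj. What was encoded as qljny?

peach

Two steps: reverse the string, then apply a Caesar shift of +9.
Reversing it on qljny: shift back: q−9=h, l−9=c, j−9=a, n−9=e, y−9=p → hcaep; then reverse → peach.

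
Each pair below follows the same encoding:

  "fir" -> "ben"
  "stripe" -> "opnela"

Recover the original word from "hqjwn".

Compare letters: f→b is +22, i→e is +22, r→n is +22 — a constant shift. It's a constant shift of +22 (ROT22).
Undoing it on hqjwn: h−22=l, q−22=u, j−22=n, w−22=a, n−22=r.

lunar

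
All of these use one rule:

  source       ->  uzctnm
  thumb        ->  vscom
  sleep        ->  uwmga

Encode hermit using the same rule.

Shifts by position in source: pos 0: s→u (+2), pos 1: o→z (+11), pos 2: u→c (+8), pos 3: r→t (+2), pos 4: c→n (+11), pos 5: e→m (+8) — repeating every 3. It's a Vigenère-style cipher with numeric key [2,11,8]: position i shifts by key[i mod 3].
For hermit: h+2=j, e+11=p, r+8=z, m+2=o, i+11=t, t+8=b.

jpzotb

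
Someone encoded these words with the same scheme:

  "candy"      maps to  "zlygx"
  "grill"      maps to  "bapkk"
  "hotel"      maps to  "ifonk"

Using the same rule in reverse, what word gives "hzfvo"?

c(2)→z(25) and a(0)→l(11) fit y≡7x+11 (mod 26); the inverse of 7 mod 26 is 15. Each letter's alphabet position (a=0..z=25) is mapped through 7·x+11 mod 26 — an affine cipher.
Reversing it on hzfvo: h(7)→15·(7−11)≡18=s; z(25)→15·(25−11)≡2=c; f(5)→15·(5−11)≡14=o; v(21)→15·(21−11)≡20=u; o(14)→15·(14−11)≡19=t (all mod 26).

scout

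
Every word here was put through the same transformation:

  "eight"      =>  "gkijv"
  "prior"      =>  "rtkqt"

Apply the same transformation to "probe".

rtqdg

Compare letters: e→g is +2, i→k is +2, g→i is +2 — a constant shift. Each letter is shifted forward by 2 in the alphabet (a Caesar shift of +2).
On probe: p+2=r, r+2=t, o+2=q, b+2=d, e+2=g.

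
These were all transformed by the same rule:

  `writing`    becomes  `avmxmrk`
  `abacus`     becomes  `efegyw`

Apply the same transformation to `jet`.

nix

Compare letters: w→a is +4, r→v is +4, i→m is +4 — a constant shift. It's a constant shift of +4 (ROT4).
Applying it to jet: j+4=n, e+4=i, t+4=x.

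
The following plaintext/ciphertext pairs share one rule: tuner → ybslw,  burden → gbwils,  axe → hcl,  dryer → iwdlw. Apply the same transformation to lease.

qlhxl

The shift depends on letter class: consonant t→y is +5, but vowel u→b is +7. The rule splits by letter class: vowels +7, consonants +5.
On lease: l(cons)+5=q, e(vowel)+7=l, a(vowel)+7=h, s(cons)+5=x, e(vowel)+7=l.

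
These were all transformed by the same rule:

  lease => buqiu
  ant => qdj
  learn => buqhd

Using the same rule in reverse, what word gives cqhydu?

marine

This is a Caesar cipher with shift 16.
Decoding cqhydu: c−16=m, q−16=a, h−16=r, y−16=i, d−16=n, u−16=e.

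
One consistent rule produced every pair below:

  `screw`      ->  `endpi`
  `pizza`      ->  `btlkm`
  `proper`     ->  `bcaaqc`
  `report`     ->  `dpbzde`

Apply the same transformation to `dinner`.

Shifts by position in screw: pos 0: s→e (+12), pos 1: c→n (+11), pos 2: r→d (+12), pos 3: e→p (+11) — repeating every 2. A repeating key of period 2 is used — shifts +12, +11 over and over.
On dinner: d+12=p, i+11=t, n+12=z, n+11=y, e+12=q, r+11=c.

ptzyqc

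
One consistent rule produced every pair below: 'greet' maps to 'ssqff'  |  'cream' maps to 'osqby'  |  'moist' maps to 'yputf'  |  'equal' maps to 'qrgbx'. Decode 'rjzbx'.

Shifts by position in greet: pos 0: g→s (+12), pos 1: r→s (+1), pos 2: e→q (+12), pos 3: e→f (+1) — repeating every 2. A repeating key of period 2 is used — shifts +12, +1 over and over.
Reversing it on rjzbx: r−12=f, j−1=i, z−12=n, b−1=a, x−12=l.

final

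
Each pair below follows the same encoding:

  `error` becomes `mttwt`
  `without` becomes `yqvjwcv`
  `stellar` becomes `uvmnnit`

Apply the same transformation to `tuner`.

The shift depends on letter class: consonant r→t is +2, but vowel e→m is +8. The rule splits by letter class: vowels +8, consonants +2.
For tuner: t(cons)+2=v, u(vowel)+8=c, n(cons)+2=p, e(vowel)+8=m, r(cons)+2=t.

vcpmt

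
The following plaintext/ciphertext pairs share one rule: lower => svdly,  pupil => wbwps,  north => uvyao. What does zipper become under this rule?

gpwwly

Compare letters: l→s is +7, o→v is +7, w→d is +7 — a constant shift. This is a Caesar cipher with shift 7.
For zipper: z+7=g, i+7=p, p+7=w, p+7=w, e+7=l, r+7=y.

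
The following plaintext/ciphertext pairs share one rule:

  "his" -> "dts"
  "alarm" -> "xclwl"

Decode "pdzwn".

The output letters match the input read backwards, each shifted +11: his reversed is sih. The word is reversed, then every letter is shifted forward by 11.
Undoing it on pdzwn: shift back: p−11=e, d−11=s, z−11=o, w−11=l, n−11=c → esolc; then reverse → close.

close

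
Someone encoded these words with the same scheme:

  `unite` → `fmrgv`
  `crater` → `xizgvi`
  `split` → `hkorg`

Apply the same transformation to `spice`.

hkrxv

Letters are reflected about the middle of the alphabet (position → 25−position): Atbash.
On spice: s↔h, p↔k, i↔r, c↔x, e↔v.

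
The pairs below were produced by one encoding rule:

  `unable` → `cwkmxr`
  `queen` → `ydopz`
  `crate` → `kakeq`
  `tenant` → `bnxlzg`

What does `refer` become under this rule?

In unable: u→c is +8, n→w is +9, a→k is +10, b→m is +11 — the shift increases by 1 each position. The shift increases by 1 at each position, starting from +8: 8, 9, 10, ….
Applying it to refer: r+8=z, e+9=n, f+10=p, e+11=p, r+12=d.

znppd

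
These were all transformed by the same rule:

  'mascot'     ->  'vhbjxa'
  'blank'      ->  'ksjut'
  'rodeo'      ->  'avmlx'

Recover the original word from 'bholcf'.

safety

Shifts by position in mascot: pos 0: m→v (+9), pos 1: a→h (+7), pos 2: s→b (+9), pos 3: c→j (+7) — repeating every 2. The shifts repeat in a cycle of length 2: positions 0,1,… shift by +9, +7, then the pattern repeats.
Reversing it on bholcf: b−9=s, h−7=a, o−9=f, l−7=e, c−9=t, f−7=y.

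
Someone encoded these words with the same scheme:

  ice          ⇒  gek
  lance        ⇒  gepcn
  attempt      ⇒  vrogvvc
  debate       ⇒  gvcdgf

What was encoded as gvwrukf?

The output letters match the input read backwards, each shifted +2: ice reversed is eci. Read the word backwards and shift each letter +2.
Decoding gvwrukf: shift back: g−2=e, v−2=t, w−2=u, r−2=p, u−2=s, k−2=i, f−2=d → etupsid; then reverse → dispute.

dispute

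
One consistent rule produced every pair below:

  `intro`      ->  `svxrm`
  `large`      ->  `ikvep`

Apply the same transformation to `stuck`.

ogyxw

The output letters match the input read backwards, each shifted +4: intro reversed is ortni. The word is reversed, then every letter is shifted forward by 4.
For stuck: reverse → kcuts; then shift: k+4=o, c+4=g, u+4=y, t+4=x, s+4=w.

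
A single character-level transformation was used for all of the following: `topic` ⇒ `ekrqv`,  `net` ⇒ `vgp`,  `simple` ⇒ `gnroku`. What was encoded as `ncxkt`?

The output letters match the input read backwards, each shifted +2: topic reversed is cipot. The word is reversed, then every letter is shifted forward by 2.
Decoding ncxkt: shift back: n−2=l, c−2=a, x−2=v, k−2=i, t−2=r → lavir; then reverse → rival.

rival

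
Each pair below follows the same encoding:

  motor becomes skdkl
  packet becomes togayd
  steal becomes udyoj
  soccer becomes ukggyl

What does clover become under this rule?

m(12)→s(18) and o(14)→k(10) fit y≡9x+14 (mod 26); the inverse of 9 mod 26 is 3. Treating letters as 0–25, the rule is x ↦ 9x + 14 (mod 26).
For clover: c(2)→9·2+14≡6=g; l(11)→9·11+14≡9=j; o(14)→9·14+14≡10=k; v(21)→9·21+14≡21=v; e(4)→9·4+14≡24=y; r(17)→9·17+14≡11=l (all mod 26).

gjkvyl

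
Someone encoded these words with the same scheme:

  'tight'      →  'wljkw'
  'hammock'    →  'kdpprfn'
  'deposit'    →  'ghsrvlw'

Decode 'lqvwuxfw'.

Compare letters: t→w is +3, i→l is +3, g→j is +3 — a constant shift. It's a constant shift of +3 (ROT3).
Reversing it on lqvwuxfw: l−3=i, q−3=n, v−3=s, w−3=t, u−3=r, x−3=u, f−3=c, w−3=t.

instruct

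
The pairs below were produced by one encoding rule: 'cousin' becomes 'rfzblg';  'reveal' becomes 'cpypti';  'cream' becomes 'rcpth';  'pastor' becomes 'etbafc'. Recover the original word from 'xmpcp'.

where

c(2)→r(17) and o(14)→f(5) fit y≡25x+19 (mod 26); the inverse of 25 mod 26 is 25. This is an affine cipher: with a=0,…,z=25, each position x becomes (25x+19) mod 26.
Reversing it on xmpcp: x(23)→25·(23−19)≡22=w; m(12)→25·(12−19)≡7=h; p(15)→25·(15−19)≡4=e; c(2)→25·(2−19)≡17=r; p(15)→25·(15−19)≡4=e (all mod 26).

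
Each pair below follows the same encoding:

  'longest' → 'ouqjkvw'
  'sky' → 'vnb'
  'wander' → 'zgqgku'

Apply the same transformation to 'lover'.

The shift depends on letter class: consonant l→o is +3, but vowel o→u is +6. Vowels shift forward by 6 and consonants shift forward by 3.
For lover: l(cons)+3=o, o(vowel)+6=u, v(cons)+3=y, e(vowel)+6=k, r(cons)+3=u.

ouyku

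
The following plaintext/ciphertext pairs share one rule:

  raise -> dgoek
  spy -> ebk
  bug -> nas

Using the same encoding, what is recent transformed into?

The shift depends on letter class: consonant r→d is +12, but vowel a→g is +6. The rule splits by letter class: vowels +6, consonants +12.
Applying it to recent: r(cons)+12=d, e(vowel)+6=k, c(cons)+12=o, e(vowel)+6=k, n(cons)+12=z, t(cons)+12=f.

dkokzf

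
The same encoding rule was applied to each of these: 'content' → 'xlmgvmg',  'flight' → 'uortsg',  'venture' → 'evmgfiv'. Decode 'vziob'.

Each pair mirrors across the alphabet (c↔x, o↔l, n↔m): positions sum to 25. Each letter is replaced by its mirror in the alphabet: a↔z, b↔y, c↔x, and so on (the Atbash cipher).
Reversing it on vziob: v↔e, z↔a, i↔r, o↔l, b↔y.

early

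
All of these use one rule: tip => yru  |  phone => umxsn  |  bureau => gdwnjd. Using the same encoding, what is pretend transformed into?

uwnynsi

Two shifts are in play — +9 for a/e/i/o/u, +5 for every other letter.
Applying it to pretend: p(cons)+5=u, r(cons)+5=w, e(vowel)+9=n, t(cons)+5=y, e(vowel)+9=n, n(cons)+5=s, d(cons)+5=i.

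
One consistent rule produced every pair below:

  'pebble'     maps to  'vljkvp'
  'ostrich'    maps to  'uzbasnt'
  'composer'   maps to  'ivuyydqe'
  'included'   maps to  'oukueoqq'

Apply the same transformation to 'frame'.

The shift increases by 1 at each position, starting from +6: 6, 7, 8, ….
On frame: f+6=l, r+7=y, a+8=i, m+9=v, e+10=o.

lyivo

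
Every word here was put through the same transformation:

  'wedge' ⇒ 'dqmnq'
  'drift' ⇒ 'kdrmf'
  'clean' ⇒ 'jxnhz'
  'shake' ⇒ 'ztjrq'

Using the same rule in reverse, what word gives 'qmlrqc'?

jacket

Shifts by position in wedge: pos 0: w→d (+7), pos 1: e→q (+12), pos 2: d→m (+9), pos 3: g→n (+7), pos 4: e→q (+12) — repeating every 3. It's a Vigenère-style cipher with numeric key [7,12,9]: position i shifts by key[i mod 3].
Decoding qmlrqc: q−7=j, m−12=a, l−9=c, r−7=k, q−12=e, c−9=t.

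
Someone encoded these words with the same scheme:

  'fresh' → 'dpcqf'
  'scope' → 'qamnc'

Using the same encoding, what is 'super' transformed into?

qsncp

Compare letters: f→d is +24, r→p is +24, e→c is +24 — a constant shift. It's a constant shift of +24 (ROT24).
Applying it to super: s+24=q, u+24=s, p+24=n, e+24=c, r+24=p.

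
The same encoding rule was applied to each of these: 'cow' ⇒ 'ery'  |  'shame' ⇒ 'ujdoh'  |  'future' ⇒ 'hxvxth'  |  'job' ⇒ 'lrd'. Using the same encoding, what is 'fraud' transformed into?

htdxf

The rule splits by letter class: vowels +3, consonants +2.
On fraud: f(cons)+2=h, r(cons)+2=t, a(vowel)+3=d, u(vowel)+3=x, d(cons)+2=f.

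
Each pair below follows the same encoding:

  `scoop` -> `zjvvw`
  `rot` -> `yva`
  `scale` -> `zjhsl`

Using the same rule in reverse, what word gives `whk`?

pad

Compare letters: s→z is +7, c→j is +7, o→v is +7 — a constant shift. Each letter is shifted forward by 7 in the alphabet (a Caesar shift of +7).
Decoding whk: w−7=p, h−7=a, k−7=d.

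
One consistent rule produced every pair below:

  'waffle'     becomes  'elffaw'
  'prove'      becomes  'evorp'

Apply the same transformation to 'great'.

The output letters match the input read backwards: waffle reversed is elffaw. The word is simply reversed.
For great: reverse → taerg.

taerg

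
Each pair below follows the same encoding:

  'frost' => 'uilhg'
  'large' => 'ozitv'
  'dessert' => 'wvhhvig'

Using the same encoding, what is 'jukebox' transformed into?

This is the alphabet-reversal cipher (Atbash): a becomes z, b becomes y, etc.
For jukebox: j↔q, u↔f, k↔p, e↔v, b↔y, o↔l, x↔c.

qfpvylc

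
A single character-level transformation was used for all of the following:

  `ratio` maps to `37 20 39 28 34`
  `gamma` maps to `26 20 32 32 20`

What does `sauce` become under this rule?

r is letter #18 and maps to 37: an offset of 19. Letters become their 1-based position plus 19 (so a→20, b→21, …).
For sauce: s=19→38, a=1→20, u=21→40, c=3→22, e=5→24.

38 20 40 22 24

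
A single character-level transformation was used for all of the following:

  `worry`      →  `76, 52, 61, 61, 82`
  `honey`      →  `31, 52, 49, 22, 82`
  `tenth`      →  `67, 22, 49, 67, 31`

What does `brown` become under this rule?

13, 61, 52, 76, 49

The formula is n = 3×(alphabet index, a=1) + 7.
Applying it to brown: b=2→13, r=18→61, o=15→52, w=23→76, n=14→49.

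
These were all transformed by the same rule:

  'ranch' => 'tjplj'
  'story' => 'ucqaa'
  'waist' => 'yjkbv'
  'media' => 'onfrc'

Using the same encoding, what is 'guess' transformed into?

idgbu

A repeating key of period 2 is used — shifts +2, +9 over and over.
On guess: g+2=i, u+9=d, e+2=g, s+9=b, s+2=u.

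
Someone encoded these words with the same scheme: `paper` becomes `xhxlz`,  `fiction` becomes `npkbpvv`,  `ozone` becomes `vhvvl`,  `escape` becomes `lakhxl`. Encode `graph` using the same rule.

The shift depends on letter class: consonant p→x is +8, but vowel a→h is +7. The rule splits by letter class: vowels +7, consonants +8.
Applying it to graph: g(cons)+8=o, r(cons)+8=z, a(vowel)+7=h, p(cons)+8=x, h(cons)+8=p.

ozhxp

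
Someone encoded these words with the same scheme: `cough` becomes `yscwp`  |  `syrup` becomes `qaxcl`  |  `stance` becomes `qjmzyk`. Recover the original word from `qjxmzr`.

c(2)→y(24) and o(14)→s(18) fit y≡19x+12 (mod 26); the inverse of 19 mod 26 is 11. Each letter's alphabet position (a=0..z=25) is mapped through 19·x+12 mod 26 — an affine cipher.
Decoding qjxmzr: q(16)→11·(16−12)≡18=s; j(9)→11·(9−12)≡19=t; x(23)→11·(23−12)≡17=r; m(12)→11·(12−12)≡0=a; z(25)→11·(25−12)≡13=n; r(17)→11·(17−12)≡3=d (all mod 26).

strand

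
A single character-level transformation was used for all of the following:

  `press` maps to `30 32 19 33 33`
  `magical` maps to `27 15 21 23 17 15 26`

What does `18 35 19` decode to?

due

p is letter #16 and maps to 30: an offset of 14. Each letter is replaced by its alphabet position (a=1..z=26) + 14.
Decoding 18 35 19: 18→(18−14)÷1=4=d, 35→(35−14)÷1=21=u, 19→(19−14)÷1=5=e.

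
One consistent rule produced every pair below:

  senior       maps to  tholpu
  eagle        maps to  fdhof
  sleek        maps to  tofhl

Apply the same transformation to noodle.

Shifts by position in senior: pos 0: s→t (+1), pos 1: e→h (+3), pos 2: n→o (+1), pos 3: i→l (+3) — repeating every 2. It's a Vigenère-style cipher with numeric key [1,3]: position i shifts by key[i mod 2].
For noodle: n+1=o, o+3=r, o+1=p, d+3=g, l+1=m, e+3=h.

orpgmh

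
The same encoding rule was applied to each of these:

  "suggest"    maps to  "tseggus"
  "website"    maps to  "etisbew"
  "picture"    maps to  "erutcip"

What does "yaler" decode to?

The output letters match the input read backwards: suggest reversed is tseggus. The word is simply reversed.
Reversing it on yaler: then reverse → relay.

relay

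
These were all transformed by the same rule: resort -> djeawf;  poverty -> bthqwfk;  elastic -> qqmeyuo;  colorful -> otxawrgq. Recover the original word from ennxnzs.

sibling

Shifts by position in resort: pos 0: r→d (+12), pos 1: e→j (+5), pos 2: s→e (+12), pos 3: o→a (+12), pos 4: r→w (+5), pos 5: t→f (+12) — repeating every 3. The shifts repeat in a cycle of length 3: positions 0,1,… shift by +12, +5, +12, then the pattern repeats.
Reversing it on ennxnzs: e−12=s, n−5=i, n−12=b, x−12=l, n−5=i, z−12=n, s−12=g.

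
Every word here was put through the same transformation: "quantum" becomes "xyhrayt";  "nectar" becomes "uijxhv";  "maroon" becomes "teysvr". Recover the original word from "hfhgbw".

abacus

Shifts by position in quantum: pos 0: q→x (+7), pos 1: u→y (+4), pos 2: a→h (+7), pos 3: n→r (+4) — repeating every 2. A repeating key of period 2 is used — shifts +7, +4 over and over.
Undoing it on hfhgbw: h−7=a, f−4=b, h−7=a, g−4=c, b−7=u, w−4=s.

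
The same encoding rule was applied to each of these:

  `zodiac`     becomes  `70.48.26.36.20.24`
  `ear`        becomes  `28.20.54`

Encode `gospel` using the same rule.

32.48.56.50.28.42

Each letter becomes 2×(its alphabet position, a=1..z=26) + 18.
For gospel: g=7→32, o=15→48, s=19→56, p=16→50, e=5→28, l=12→42.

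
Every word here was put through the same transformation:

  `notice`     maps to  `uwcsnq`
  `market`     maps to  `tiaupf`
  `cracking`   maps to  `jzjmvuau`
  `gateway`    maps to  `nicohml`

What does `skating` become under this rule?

zsjdtzt

Letter i (0-indexed) is shifted by i+7, so successive shifts are 7, 8, 9, ….
Applying it to skating: s+7=z, k+8=s, a+9=j, t+10=d, i+11=t, n+12=z, g+13=t.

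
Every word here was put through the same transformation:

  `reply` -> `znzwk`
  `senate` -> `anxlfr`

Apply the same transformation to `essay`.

In reply: r→z is +8, e→n is +9, p→z is +10, l→w is +11 — the shift increases by 1 each position. Letter i (0-indexed) is shifted by i+8, so successive shifts are 8, 9, 10, ….
On essay: e+8=m, s+9=b, s+10=c, a+11=l, y+12=k.

mbclk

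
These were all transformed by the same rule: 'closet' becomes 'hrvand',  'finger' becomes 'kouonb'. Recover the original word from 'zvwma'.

upper

In closet: c→h is +5, l→r is +6, o→v is +7, s→a is +8 — the shift increases by 1 each position. Each letter shifts forward by (position + 5), i.e. 5, 6, 7, … — the shift grows by one for each successive letter.
Undoing it on zvwma: z−5=u, v−6=p, w−7=p, m−8=e, a−9=r.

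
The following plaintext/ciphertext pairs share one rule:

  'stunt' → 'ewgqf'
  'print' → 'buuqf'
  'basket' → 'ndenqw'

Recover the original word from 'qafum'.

Shifts by position in stunt: pos 0: s→e (+12), pos 1: t→w (+3), pos 2: u→g (+12), pos 3: n→q (+3) — repeating every 2. The shifts repeat in a cycle of length 2: positions 0,1,… shift by +12, +3, then the pattern repeats.
Undoing it on qafum: q−12=e, a−3=x, f−12=t, u−3=r, m−12=a.

extra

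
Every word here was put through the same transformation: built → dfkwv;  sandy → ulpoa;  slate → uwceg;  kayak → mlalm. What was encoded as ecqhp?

The shifts repeat in a cycle of length 2: positions 0,1,… shift by +2, +11, then the pattern repeats.
Reversing it on ecqhp: e−2=c, c−11=r, q−2=o, h−11=w, p−2=n.

crown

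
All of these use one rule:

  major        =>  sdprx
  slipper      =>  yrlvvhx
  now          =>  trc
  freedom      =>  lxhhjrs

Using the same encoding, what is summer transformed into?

yxsshx

The shift depends on letter class: consonant m→s is +6, but vowel a→d is +3. Two shifts are in play — +3 for a/e/i/o/u, +6 for every other letter.
Applying it to summer: s(cons)+6=y, u(vowel)+3=x, m(cons)+6=s, m(cons)+6=s, e(vowel)+3=h, r(cons)+6=x.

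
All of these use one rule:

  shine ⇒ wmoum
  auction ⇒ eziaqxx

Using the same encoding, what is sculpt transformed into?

whasxc

Each letter shifts forward by (position + 4), i.e. 4, 5, 6, … — the shift grows by one for each successive letter.
For sculpt: s+4=w, c+5=h, u+6=a, l+7=s, p+8=x, t+9=c.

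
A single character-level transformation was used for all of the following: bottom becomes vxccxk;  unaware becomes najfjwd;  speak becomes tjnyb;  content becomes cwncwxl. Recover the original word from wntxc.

The word is reversed, then every letter is shifted forward by 9.
Reversing it on wntxc: shift back: w−9=n, n−9=e, t−9=k, x−9=o, c−9=t → nekot; then reverse → token.

token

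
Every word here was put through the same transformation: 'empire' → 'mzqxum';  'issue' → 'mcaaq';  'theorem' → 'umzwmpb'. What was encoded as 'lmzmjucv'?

numbered

The output letters match the input read backwards, each shifted +8: empire reversed is eripme. Read the word backwards and shift each letter +8.
Decoding lmzmjucv: shift back: l−8=d, m−8=e, z−8=r, m−8=e, j−8=b, u−8=m, c−8=u, v−8=n → derebmun; then reverse → numbered.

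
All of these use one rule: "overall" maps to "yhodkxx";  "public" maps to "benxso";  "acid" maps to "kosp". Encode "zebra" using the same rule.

londk

The shift depends on letter class: consonant v→h is +12, but vowel o→y is +10. Vowels shift forward by 10 and consonants shift forward by 12.
Applying it to zebra: z(cons)+12=l, e(vowel)+10=o, b(cons)+12=n, r(cons)+12=d, a(vowel)+10=k.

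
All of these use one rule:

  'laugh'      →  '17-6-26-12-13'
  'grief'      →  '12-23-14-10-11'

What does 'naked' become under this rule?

l is letter #12 and maps to 17: an offset of 5. The number is (letter's place in the alphabet, a=1) + 5.
On naked: n=14→19, a=1→6, k=11→16, e=5→10, d=4→9.

19-6-16-10-9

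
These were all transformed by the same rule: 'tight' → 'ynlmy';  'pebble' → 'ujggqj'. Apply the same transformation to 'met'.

rjy

Compare letters: t→y is +5, i→n is +5, g→l is +5 — a constant shift. It's a constant shift of +5 (ROT5).
On met: m+5=r, e+5=j, t+5=y.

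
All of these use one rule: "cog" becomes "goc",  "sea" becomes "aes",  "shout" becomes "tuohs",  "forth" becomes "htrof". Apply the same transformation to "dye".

The output letters match the input read backwards: cog reversed is goc. The word is simply reversed.
For dye: reverse → eyd.

eyd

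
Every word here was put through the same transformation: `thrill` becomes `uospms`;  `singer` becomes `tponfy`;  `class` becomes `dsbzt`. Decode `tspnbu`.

Shifts by position in thrill: pos 0: t→u (+1), pos 1: h→o (+7), pos 2: r→s (+1), pos 3: i→p (+7) — repeating every 2. A repeating key of period 2 is used — shifts +1, +7 over and over.
Reversing it on tspnbu: t−1=s, s−7=l, p−1=o, n−7=g, b−1=a, u−7=n.

slogan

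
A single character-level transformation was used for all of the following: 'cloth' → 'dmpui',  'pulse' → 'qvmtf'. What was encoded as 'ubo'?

tan

Compare letters: c→d is +1, l→m is +1, o→p is +1 — a constant shift. It's a constant shift of +1 (ROT1).
Reversing it on ubo: u−1=t, b−1=a, o−1=n.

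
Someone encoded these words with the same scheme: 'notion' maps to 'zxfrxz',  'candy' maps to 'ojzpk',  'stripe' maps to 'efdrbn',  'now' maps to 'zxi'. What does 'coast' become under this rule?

The shift depends on letter class: consonant n→z is +12, but vowel o→x is +9. Two shifts are in play — +9 for a/e/i/o/u, +12 for every other letter.
For coast: c(cons)+12=o, o(vowel)+9=x, a(vowel)+9=j, s(cons)+12=e, t(cons)+12=f.

oxjef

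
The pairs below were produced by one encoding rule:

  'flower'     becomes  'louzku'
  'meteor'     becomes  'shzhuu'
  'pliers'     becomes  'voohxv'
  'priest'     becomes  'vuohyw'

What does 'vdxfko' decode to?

parcel

Shifts by position in flower: pos 0: f→l (+6), pos 1: l→o (+3), pos 2: o→u (+6), pos 3: w→z (+3) — repeating every 2. It's a Vigenère-style cipher with numeric key [6,3]: position i shifts by key[i mod 2].
Decoding vdxfko: v−6=p, d−3=a, x−6=r, f−3=c, k−6=e, o−3=l.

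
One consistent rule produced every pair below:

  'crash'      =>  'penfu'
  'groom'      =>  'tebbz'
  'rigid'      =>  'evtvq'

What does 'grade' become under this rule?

Compare letters: c→p is +13, r→e is +13, a→n is +13 — a constant shift. This is a Caesar cipher with shift 13.
On grade: g+13=t, r+13=e, a+13=n, d+13=q, e+13=r.

tenqr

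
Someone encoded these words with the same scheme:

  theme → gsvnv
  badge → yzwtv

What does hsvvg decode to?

Each pair mirrors across the alphabet (t↔g, h↔s, e↔v): positions sum to 25. This is the alphabet-reversal cipher (Atbash): a becomes z, b becomes y, etc.
Reversing it on hsvvg: h↔s, s↔h, v↔e, v↔e, g↔t.

sheet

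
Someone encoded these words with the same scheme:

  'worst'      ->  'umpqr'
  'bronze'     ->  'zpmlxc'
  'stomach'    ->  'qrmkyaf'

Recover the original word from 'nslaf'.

punch

Compare letters: w→u is +24, o→m is +24, r→p is +24 — a constant shift. Each letter is shifted forward by 24 in the alphabet (a Caesar shift of +24).
Reversing it on nslaf: n−24=p, s−24=u, l−24=n, a−24=c, f−24=h.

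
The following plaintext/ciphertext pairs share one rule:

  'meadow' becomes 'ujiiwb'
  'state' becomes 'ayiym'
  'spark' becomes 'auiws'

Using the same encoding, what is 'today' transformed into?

btlfg

It's a Vigenère-style cipher with numeric key [8,5]: position i shifts by key[i mod 2].
On today: t+8=b, o+5=t, d+8=l, a+5=f, y+8=g.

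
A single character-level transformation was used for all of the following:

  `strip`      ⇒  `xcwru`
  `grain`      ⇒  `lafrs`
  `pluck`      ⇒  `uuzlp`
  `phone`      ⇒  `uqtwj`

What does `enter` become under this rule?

jwynw

Shifts by position in strip: pos 0: s→x (+5), pos 1: t→c (+9), pos 2: r→w (+5), pos 3: i→r (+9) — repeating every 2. The shifts repeat in a cycle of length 2: positions 0,1,… shift by +5, +9, then the pattern repeats.
On enter: e+5=j, n+9=w, t+5=y, e+9=n, r+5=w.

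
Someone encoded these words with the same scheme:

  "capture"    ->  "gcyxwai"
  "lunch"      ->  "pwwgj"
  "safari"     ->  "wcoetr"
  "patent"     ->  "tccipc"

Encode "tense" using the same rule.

xgwwg

Shifts by position in capture: pos 0: c→g (+4), pos 1: a→c (+2), pos 2: p→y (+9), pos 3: t→x (+4), pos 4: u→w (+2), pos 5: r→a (+9) — repeating every 3. It's a Vigenère-style cipher with numeric key [4,2,9]: position i shifts by key[i mod 3].
On tense: t+4=x, e+2=g, n+9=w, s+4=w, e+2=g.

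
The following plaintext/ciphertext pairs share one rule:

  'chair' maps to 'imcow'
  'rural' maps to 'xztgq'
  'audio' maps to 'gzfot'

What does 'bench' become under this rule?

hjpim

The shifts repeat in a cycle of length 3: positions 0,1,… shift by +6, +5, +2, then the pattern repeats.
For bench: b+6=h, e+5=j, n+2=p, c+6=i, h+5=m.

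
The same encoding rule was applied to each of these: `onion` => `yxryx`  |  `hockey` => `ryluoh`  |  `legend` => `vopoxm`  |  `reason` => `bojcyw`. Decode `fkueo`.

value

Shifts by position in onion: pos 0: o→y (+10), pos 1: n→x (+10), pos 2: i→r (+9), pos 3: o→y (+10), pos 4: n→x (+10) — repeating every 3. It's a Vigenère-style cipher with numeric key [10,10,9]: position i shifts by key[i mod 3].
Decoding fkueo: f−10=v, k−10=a, u−9=l, e−10=u, o−10=e.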